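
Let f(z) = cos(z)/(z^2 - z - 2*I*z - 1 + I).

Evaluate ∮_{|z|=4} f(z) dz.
-2*I*pi*cosh(1) + 2*I*pi*cos(1 + I)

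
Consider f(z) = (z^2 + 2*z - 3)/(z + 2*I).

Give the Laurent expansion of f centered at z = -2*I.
(-7 - 4*I)/(z + 2*I) + 2 - 4*I + (z + 2*I)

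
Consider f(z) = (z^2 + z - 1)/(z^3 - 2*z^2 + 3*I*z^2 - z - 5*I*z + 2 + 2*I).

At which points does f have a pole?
The singularities of f are the zeros of the denominator. Factoring,
  z^3 - 2*z^2 + 3*I*z^2 - z - 5*I*z + 2 + 2*I = (z + 2*I)*(z - 1 + I)*(z - 1)
so the candidates are z = -2*I, z = 1 - I, z = 1.

Check the numerator P(z) = z^2 + z - 1 at each one:
  P(-2*I) = -5 - 2*I ≠ 0, so z = -2*I is a (simple) pole.
  P(1 - I) = -3*I ≠ 0, so z = 1 - I is a (simple) pole.
  P(1) = 1 ≠ 0, so z = 1 is a (simple) pole.

Poles of f: {-2*I, 1 - I, 1}

Final answer: {-2*I, 1 - I, 1}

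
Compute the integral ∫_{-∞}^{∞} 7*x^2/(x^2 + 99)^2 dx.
Let f(z) = 7*z^2/(z^2 + 99)^2. The denominator has no real zeros and deg Q - deg P = 2 ≥ 2, so the integral of f over the upper semicircle |z| = R tends to 0 as R → ∞. Closing the contour in the upper half-plane,
  ∫_{-∞}^{∞} f(x) dx = 2πi · Σ Res(f, z_k)  over the poles with Im z_k > 0.

Zeros of the denominator: z^2 + 99 = 0 gives z = ±3*sqrt(11)*I.
Upper half-plane: z = 3*sqrt(11)*I (a pole of order 2).

Write f(z) = g(z)/(z - 3*sqrt(11)*I)^2 with g(z) = 7*z^2/(z + 3*sqrt(11)*I)^2. For a double pole, Res(f, z₀) = g'(z₀):
  g'(z) = 42*sqrt(11)*I*z/(z + 3*sqrt(11)*I)^3
  Res(f, 3*sqrt(11)*I) = g'(3*sqrt(11)*I) = -7*sqrt(11)*I/132

∫_{-∞}^{∞} f(x) dx = 2πi · (-7*sqrt(11)*I/132) = 7*sqrt(11)*pi/66

Final answer: 7*sqrt(11)*pi/66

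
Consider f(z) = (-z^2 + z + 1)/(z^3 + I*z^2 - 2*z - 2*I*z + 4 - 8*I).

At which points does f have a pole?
{-2, -2*I, 2 + I}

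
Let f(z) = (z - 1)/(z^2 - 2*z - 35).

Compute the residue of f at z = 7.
Write f(z) = P(z)/Q(z) with P(z) = z - 1 and Q(z) = z^2 - 2*z - 35.
The denominator factors as Q(z) = (z - 7)*(z + 5), so z = 7 is a simple zero of Q and P is analytic there; z = 7 is therefore a simple pole and
  Res(f, z₀) = P(z₀)/Q'(z₀).

Q'(z) = 2*z - 2, so Q'(7) = 12.
P(7) = 6.

Res(f, 7) = (6)/(12) = 1/2

Final answer: 1/2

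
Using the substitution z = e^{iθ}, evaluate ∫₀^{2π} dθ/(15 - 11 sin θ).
Call the integral J. The integrand is 2π-periodic and we integrate over a full period, so shifting θ does not change the value (θ → θ + π/2 turns sin θ into cos θ; θ → θ + π flips the sign of the trig term). Hence
  J = ∫₀^{2π} dθ/(15 + 11 cos θ).
Put z = e^{iθ}: then cos θ = (z + 1/z)/2, dθ = dz/(iz), and z runs once counterclockwise around |z| = 1:
  J = ∮_{|z|=1} 1/(15 + 11*(z + 1/z)/2) · dz/(iz) = (2/i) ∮_{|z|=1} dz/(11*z^2 + 30*z + 11).
The roots of 11*z^2 + 30*z + 11 are z = (-15 ± sqrt(15^2 - 11^2))/11, with sqrt(104) = 2*sqrt(26); their product is 1, so only z₊ = -15/11 + 2*sqrt(26)/11 lies inside the unit circle (z₋ = -15/11 - 2*sqrt(26)/11 lies outside).
z₊ is a simple zero of q(z) = 11*z^2 + 30*z + 11, so Res(1/q, z₊) = 1/q'(z₊) with q'(z) = 22*z + 30; and q'(z₊) = 11*(z₊ - z₋) = 4*sqrt(26).
Therefore J = (2/i) · 2πi · 1/(4*sqrt(26)) = 2*pi/(2*sqrt(26)) = sqrt(26)*pi/26

Final answer: sqrt(26)*pi/26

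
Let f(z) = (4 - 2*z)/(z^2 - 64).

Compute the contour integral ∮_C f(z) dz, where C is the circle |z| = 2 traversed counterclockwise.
By the residue theorem, ∮_C f(z) dz = 2πi · (sum of the residues of f at the poles inside |z| = 2).

The denominator factors as (z + 8)*(z - 8), so the singularities of f are simple poles at z = -8, z = 8.
  |-8|² = 64 > 4 = 2², so this pole is outside the contour.
  |8|² = 64 > 4 = 2², so this pole is outside the contour.

No pole lies inside the contour, so f is analytic on and inside C and the integral is 0 (Cauchy's theorem).

Final answer: 0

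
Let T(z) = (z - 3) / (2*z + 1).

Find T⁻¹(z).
(-z - 3)/(2*z - 1)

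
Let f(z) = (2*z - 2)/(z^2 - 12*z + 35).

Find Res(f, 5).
Write f(z) = P(z)/Q(z) with P(z) = 2*z - 2 and Q(z) = z^2 - 12*z + 35.
The denominator factors as Q(z) = (z - 7)*(z - 5), so z = 5 is a simple zero of Q and P is analytic there; z = 5 is therefore a simple pole and
  Res(f, z₀) = P(z₀)/Q'(z₀).

Q'(z) = 2*z - 12, so Q'(5) = -2.
P(5) = 8.

Res(f, 5) = (8)/(-2) = -4

Final answer: -4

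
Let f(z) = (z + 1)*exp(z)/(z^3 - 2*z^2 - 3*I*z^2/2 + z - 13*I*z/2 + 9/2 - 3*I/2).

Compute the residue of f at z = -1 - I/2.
Write f(z) = P(z)/Q(z) with P(z) = (z + 1)*exp(z) and Q(z) = z^3 - 2*z^2 - 3*I*z^2/2 + z - 13*I*z/2 + 9/2 - 3*I/2.
The denominator factors as Q(z) = (z - 3 - 3*I)*(z + I)*(z + 1 + I/2), so z = -1 - I/2 is a simple zero of Q and P is analytic there; z = -1 - I/2 is therefore a simple pole and
  Res(f, z₀) = P(z₀)/Q'(z₀).

Q'(z) = 3*z^2 - 4*z - 3*I*z + 1 - 13*I/2, so Q'(-1 - I/2) = 23/4 + 3*I/2.
P(-1 - I/2) = -I*exp(-1 - I/2)/2.

Res(f, -1 - I/2) = (-I*exp(-1 - I/2)/2)/(23/4 + 3*I/2) = (-12/565 - 46*I/565)*exp(-1 - I/2)

Final answer: (-12/565 - 46*I/565)*exp(-1 - I/2)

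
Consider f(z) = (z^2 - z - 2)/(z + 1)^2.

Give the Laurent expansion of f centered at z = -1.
-3/(z + 1) + 1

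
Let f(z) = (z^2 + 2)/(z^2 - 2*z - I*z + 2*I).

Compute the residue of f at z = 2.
Write f(z) = P(z)/Q(z) with P(z) = z^2 + 2 and Q(z) = z^2 - 2*z - I*z + 2*I.
The denominator factors as Q(z) = (z - 2)*(z - I), so z = 2 is a simple zero of Q and P is analytic there; z = 2 is therefore a simple pole and
  Res(f, z₀) = P(z₀)/Q'(z₀).

Q'(z) = 2*z - 2 - I, so Q'(2) = 2 - I.
P(2) = 6.

Res(f, 2) = (6)/(2 - I) = 12/5 + 6*I/5

Final answer: 12/5 + 6*I/5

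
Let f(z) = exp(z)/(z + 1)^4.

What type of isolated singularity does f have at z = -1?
Write f(z) = g(z)/(z + 1)^4 with g(z) = exp(z).
g is entire and g(-1) = exp(-1) ≠ 0, so no factor of (z + 1) cancels: the Laurent expansion of f about z = -1 starts at the power -4, i.e. lim_{z→z₀} (z - z₀)^4 f(z) = exp(-1) is finite and nonzero.
So z = -1 is a pole of order 4.

Final answer: pole of order 4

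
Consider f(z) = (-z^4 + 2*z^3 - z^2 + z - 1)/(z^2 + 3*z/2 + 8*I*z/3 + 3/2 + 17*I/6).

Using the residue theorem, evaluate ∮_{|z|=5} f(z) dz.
pi*(241/27 - 2033*I/36)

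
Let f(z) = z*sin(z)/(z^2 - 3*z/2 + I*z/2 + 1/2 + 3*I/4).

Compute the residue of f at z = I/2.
Write f(z) = P(z)/Q(z) with P(z) = z*sin(z) and Q(z) = z^2 - 3*z/2 + I*z/2 + 1/2 + 3*I/4.
The denominator factors as Q(z) = (z - 3/2 + I)*(z - I/2), so z = I/2 is a simple zero of Q and P is analytic there; z = I/2 is therefore a simple pole and
  Res(f, z₀) = P(z₀)/Q'(z₀).

Q'(z) = 2*z - 3/2 + I/2, so Q'(I/2) = -3/2 + 3*I/2.
P(I/2) = -sinh(1/2)/2.

Res(f, I/2) = (-sinh(1/2)/2)/(-3/2 + 3*I/2) = (1/6 + I/6)*sinh(1/2)

Final answer: (1/6 + I/6)*sinh(1/2)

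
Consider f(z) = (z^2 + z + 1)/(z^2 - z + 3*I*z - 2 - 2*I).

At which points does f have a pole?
{-2*I, 1 - I}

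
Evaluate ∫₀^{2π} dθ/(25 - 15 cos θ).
Call the integral J. The integrand is 2π-periodic and we integrate over a full period, so shifting θ does not change the value (θ → θ + π flips the sign of the trig term). Hence
  J = ∫₀^{2π} dθ/(25 + 15 cos θ).
Put z = e^{iθ}: then cos θ = (z + 1/z)/2, dθ = dz/(iz), and z runs once counterclockwise around |z| = 1:
  J = ∮_{|z|=1} 1/(25 + 15*(z + 1/z)/2) · dz/(iz) = (2/i) ∮_{|z|=1} dz/(15*z^2 + 50*z + 15).
The roots of 15*z^2 + 50*z + 15 are z = (-25 ± sqrt(25^2 - 15^2))/15, with sqrt(400) = 20; their product is 1, so only z₊ = -1/3 lies inside the unit circle (z₋ = -3 lies outside).
z₊ is a simple zero of q(z) = 15*z^2 + 50*z + 15, so Res(1/q, z₊) = 1/q'(z₊) with q'(z) = 30*z + 50; and q'(z₊) = 15*(z₊ - z₋) = 40.
Therefore J = (2/i) · 2πi · 1/(40) = 2*pi/(20) = pi/10

Final answer: pi/10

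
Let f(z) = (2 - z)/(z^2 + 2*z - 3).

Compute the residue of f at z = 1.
Write f(z) = P(z)/Q(z) with P(z) = 2 - z and Q(z) = z^2 + 2*z - 3.
The denominator factors as Q(z) = (z - 1)*(z + 3), so z = 1 is a simple zero of Q and P is analytic there; z = 1 is therefore a simple pole and
  Res(f, z₀) = P(z₀)/Q'(z₀).

Q'(z) = 2*z + 2, so Q'(1) = 4.
P(1) = 1.

Res(f, 1) = (1)/(4) = 1/4

Final answer: 1/4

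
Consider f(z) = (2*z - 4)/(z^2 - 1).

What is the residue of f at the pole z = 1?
Write f(z) = P(z)/Q(z) with P(z) = 2*z - 4 and Q(z) = z^2 - 1.
The denominator factors as Q(z) = (z + 1)*(z - 1), so z = 1 is a simple zero of Q and P is analytic there; z = 1 is therefore a simple pole and
  Res(f, z₀) = P(z₀)/Q'(z₀).

Q'(z) = 2*z, so Q'(1) = 2.
P(1) = -2.

Res(f, 1) = (-2)/(2) = -1

Final answer: -1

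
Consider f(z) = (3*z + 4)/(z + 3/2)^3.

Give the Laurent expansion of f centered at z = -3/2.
-1/(2*(z + 3/2)^3) + 3/(z + 3/2)^2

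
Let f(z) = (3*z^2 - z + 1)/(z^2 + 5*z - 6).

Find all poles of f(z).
The singularities of f are the zeros of the denominator. Factoring,
  z^2 + 5*z - 6 = (z - 1)*(z + 6)
so the candidates are z = 1, z = -6.

Check the numerator P(z) = 3*z^2 - z + 1 at each one:
  P(1) = 3 ≠ 0, so z = 1 is a (simple) pole.
  P(-6) = 115 ≠ 0, so z = -6 is a (simple) pole.

Poles of f: {-6, 1}

Final answer: {-6, 1}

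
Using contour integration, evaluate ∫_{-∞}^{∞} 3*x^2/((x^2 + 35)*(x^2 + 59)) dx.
Let f(z) = 3*z^2/((z^2 + 35)*(z^2 + 59)). The denominator has no real zeros and deg Q - deg P = 2 ≥ 2, so the integral of f over the upper semicircle |z| = R tends to 0 as R → ∞. Closing the contour in the upper half-plane,
  ∫_{-∞}^{∞} f(x) dx = 2πi · Σ Res(f, z_k)  over the poles with Im z_k > 0.

Zeros of the denominator: z^2 + 59 = 0 gives z = ±sqrt(59)*I; z^2 + 35 = 0 gives z = ±sqrt(35)*I.
Upper half-plane: z = sqrt(35)*I, z = sqrt(59)*I (simple).

Each pole is a simple zero of Q(z) = z^4 + 94*z^2 + 2065, so Res(f, z₀) = P(z₀)/Q'(z₀) with P(z) = 3*z^2, Q'(z) = 4*z^3 + 188*z:
  Res(f, sqrt(35)*I) = (-105)/(48*sqrt(35)*I) = sqrt(35)*I/16
  Res(f, sqrt(59)*I) = (-177)/(-48*sqrt(59)*I) = -sqrt(59)*I/16

Sum of residues: I*(-sqrt(59) + sqrt(35))/16
∫_{-∞}^{∞} f(x) dx = 2πi · (I*(-sqrt(59) + sqrt(35))/16) = pi*(-sqrt(35) + sqrt(59))/8

Final answer: pi*(-sqrt(35) + sqrt(59))/8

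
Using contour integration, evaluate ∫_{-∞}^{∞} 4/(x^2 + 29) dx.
Let f(z) = 4/(z^2 + 29). The denominator has no real zeros and deg Q - deg P = 2 ≥ 2, so the integral of f over the upper semicircle |z| = R tends to 0 as R → ∞. Closing the contour in the upper half-plane,
  ∫_{-∞}^{∞} f(x) dx = 2πi · Σ Res(f, z_k)  over the poles with Im z_k > 0.

Zeros of the denominator: z^2 + 29 = 0 gives z = ±sqrt(29)*I.
Upper half-plane: z = sqrt(29)*I (simple).

Each pole is a simple zero of Q(z) = z^2 + 29, so Res(f, z₀) = P(z₀)/Q'(z₀) with P(z) = 4, Q'(z) = 2*z:
  Res(f, sqrt(29)*I) = (4)/(2*sqrt(29)*I) = -2*sqrt(29)*I/29

∫_{-∞}^{∞} f(x) dx = 2πi · (-2*sqrt(29)*I/29) = 4*sqrt(29)*pi/29

Final answer: 4*sqrt(29)*pi/29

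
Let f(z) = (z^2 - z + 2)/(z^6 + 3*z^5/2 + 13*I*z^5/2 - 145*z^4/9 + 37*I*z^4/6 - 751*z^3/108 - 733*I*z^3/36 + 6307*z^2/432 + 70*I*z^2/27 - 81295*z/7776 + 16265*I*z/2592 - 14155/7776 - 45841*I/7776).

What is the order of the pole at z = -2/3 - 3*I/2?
Factor the denominator:
  z^6 + 3*z^5/2 + 13*I*z^5/2 - 145*z^4/9 + 37*I*z^4/6 - 751*z^3/108 - 733*I*z^3/36 + 6307*z^2/432 + 70*I*z^2/27 - 81295*z/7776 + 16265*I*z/2592 - 14155/7776 - 45841*I/7776 = (z + 2/3 + 3*I/2)^4*(z - 2/3 + I)*(z - 1/2 - I/2)

The numerator P(z) = z^2 - z + 2 has P(-2/3 - 3*I/2) = 31/36 + 7*I/2 ≠ 0, so no factor of (z + 2/3 + 3*I/2) cancels.
Near z = -2/3 - 3*I/2 we can therefore write f(z) = g(z)/(z + 2/3 + 3*I/2)^4 with g analytic at -2/3 - 3*I/2 and g(-2/3 - 3*I/2) ≠ 0 (g is the numerator divided by the remaining denominator factors).

Hence z = -2/3 - 3*I/2 is a pole of order 4.

Final answer: 4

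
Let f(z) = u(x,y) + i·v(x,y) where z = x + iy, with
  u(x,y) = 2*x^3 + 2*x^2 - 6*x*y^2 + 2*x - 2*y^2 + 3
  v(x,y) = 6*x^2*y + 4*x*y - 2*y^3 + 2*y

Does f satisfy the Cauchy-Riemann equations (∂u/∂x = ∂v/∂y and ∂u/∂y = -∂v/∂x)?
∂u/∂x = 6*x^2 + 4*x - 6*y^2 + 2
∂v/∂y = 6*x^2 + 4*x - 6*y^2 + 2
∂u/∂y = -12*x*y - 4*y
∂v/∂x = 12*x*y + 4*y
∂u/∂x = ∂v/∂y and ∂u/∂y = -∂v/∂x hold identically; f is analytic.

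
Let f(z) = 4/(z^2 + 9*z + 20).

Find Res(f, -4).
Write f(z) = P(z)/Q(z) with P(z) = 4 and Q(z) = z^2 + 9*z + 20.
The denominator factors as Q(z) = (z + 4)*(z + 5), so z = -4 is a simple zero of Q and P is analytic there; z = -4 is therefore a simple pole and
  Res(f, z₀) = P(z₀)/Q'(z₀).

Q'(z) = 2*z + 9, so Q'(-4) = 1.
P(-4) = 4.

Res(f, -4) = (4)/(1) = 4

Final answer: 4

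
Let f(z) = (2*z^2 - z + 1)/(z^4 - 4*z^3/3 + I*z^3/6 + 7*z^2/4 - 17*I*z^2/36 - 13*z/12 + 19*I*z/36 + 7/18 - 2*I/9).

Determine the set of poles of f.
{-I, 1/3 + I, 1/2 - I/2, 1/2 + I/3}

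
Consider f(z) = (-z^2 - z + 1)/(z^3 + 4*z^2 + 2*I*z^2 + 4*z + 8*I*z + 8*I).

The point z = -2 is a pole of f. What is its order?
Factor the denominator:
  z^3 + 4*z^2 + 2*I*z^2 + 4*z + 8*I*z + 8*I = (z + 2)^2*(z + 2*I)

The numerator P(z) = -z^2 - z + 1 has P(-2) = -1 ≠ 0, so no factor of (z + 2) cancels.
Near z = -2 we can therefore write f(z) = g(z)/(z + 2)^2 with g analytic at -2 and g(-2) ≠ 0 (g is the numerator divided by the remaining denominator factors).

Hence z = -2 is a pole of order 2.

Final answer: 2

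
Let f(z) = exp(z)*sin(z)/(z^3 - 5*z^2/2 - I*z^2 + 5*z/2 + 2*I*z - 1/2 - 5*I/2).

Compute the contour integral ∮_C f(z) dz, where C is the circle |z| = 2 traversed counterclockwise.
By the residue theorem, ∮_C f(z) dz = 2πi · (sum of the residues of f at the poles inside |z| = 2).

The denominator factors as (z - 3/2 - I)*(z - I)*(z - 1 + I), so the singularities of f are simple poles at z = 3/2 + I, z = I, z = 1 - I.
  |3/2 + I|² = 13/4 < 4 = 2², so this pole is inside the contour.
  |I|² = 1 < 4 = 2², so this pole is inside the contour.
  |1 - I|² = 2 < 4 = 2², so this pole is inside the contour.

With P(z) = exp(z)*sin(z) and Q(z) = z^3 - 5*z^2/2 - I*z^2 + 5*z/2 + 2*I*z - 1/2 - 5*I/2, each pole is simple, so Res(f, z₀) = P(z₀)/Q'(z₀) with Q'(z) = 3*z^2 - 5*z - 2*I*z + 5/2 + 2*I.
  Res(f, 3/2 + I) = P(3/2 + I)/Q'(3/2 + I) = (exp(3/2 + I)*sin(3/2 + I))/(3/4 + 3*I) = (4/51 - 16*I/51)*exp(3/2 + I)*sin(3/2 + I)
  Res(f, I) = P(I)/Q'(I) = (I*exp(I)*sinh(1))/(3/2 - 3*I) = (-4/15 + 2*I/15)*exp(I)*sinh(1)
  Res(f, 1 - I) = P(1 - I)/Q'(1 - I) = (exp(1 - I)*sin(1 - I))/(-9/2 - I) = (-18/85 + 4*I/85)*exp(1 - I)*sin(1 - I)

Sum of residues inside C: (4/51 - 16*I/51)*exp(3/2 + I)*sin(3/2 + I) + (-4/15 + 2*I/15)*exp(I)*sinh(1) + (-18/85 + 4*I/85)*exp(1 - I)*sin(1 - I)
∮_C f(z) dz = 2πi · ((4/51 - 16*I/51)*exp(3/2 + I)*sin(3/2 + I) + (-4/15 + 2*I/15)*exp(I)*sinh(1) + (-18/85 + 4*I/85)*exp(1 - I)*sin(1 - I)) = pi*(-4/15 - 8*I/15)*exp(I)*sinh(1) + pi*(-8/85 - 36*I/85)*exp(1 - I)*sin(1 - I) + pi*(32/51 + 8*I/51)*exp(3/2 + I)*sin(3/2 + I)

Final answer: pi*(-4/15 - 8*I/15)*exp(I)*sinh(1) + pi*(-8/85 - 36*I/85)*exp(1 - I)*sin(1 - I) + pi*(32/51 + 8*I/51)*exp(3/2 + I)*sin(3/2 + I)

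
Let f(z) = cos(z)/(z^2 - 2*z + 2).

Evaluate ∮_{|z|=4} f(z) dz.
By the residue theorem, ∮_C f(z) dz = 2πi · (sum of the residues of f at the poles inside |z| = 4).

The denominator factors as (z - 1 - I)*(z - 1 + I), so the singularities of f are simple poles at z = 1 + I, z = 1 - I.
  |1 + I|² = 2 < 16 = 4², so this pole is inside the contour.
  |1 - I|² = 2 < 16 = 4², so this pole is inside the contour.

With P(z) = cos(z) and Q(z) = z^2 - 2*z + 2, each pole is simple, so Res(f, z₀) = P(z₀)/Q'(z₀) with Q'(z) = 2*z - 2.
  Res(f, 1 + I) = P(1 + I)/Q'(1 + I) = (cos(1 + I))/(2*I) = -I*cos(1 + I)/2
  Res(f, 1 - I) = P(1 - I)/Q'(1 - I) = (cos(1 - I))/(-2*I) = I*cos(1 - I)/2

Sum of residues inside C: -I*cos(1 + I)/2 + I*cos(1 - I)/2
∮_C f(z) dz = 2πi · (-I*cos(1 + I)/2 + I*cos(1 - I)/2) = -pi*cos(1 - I) + pi*cos(1 + I)

Final answer: -pi*cos(1 - I) + pi*cos(1 + I)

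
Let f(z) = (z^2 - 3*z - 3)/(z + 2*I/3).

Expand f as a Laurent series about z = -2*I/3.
(-31/9 + 2*I)/(z + 2*I/3) - 3 - 4*I/3 + (z + 2*I/3)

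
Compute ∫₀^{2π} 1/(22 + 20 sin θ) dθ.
Call the integral J. The integrand is 2π-periodic and we integrate over a full period, so shifting θ does not change the value (θ → θ + π/2 turns sin θ into cos θ). Hence
  J = ∫₀^{2π} dθ/(22 + 20 cos θ).
Put z = e^{iθ}: then cos θ = (z + 1/z)/2, dθ = dz/(iz), and z runs once counterclockwise around |z| = 1:
  J = ∮_{|z|=1} 1/(22 + 20*(z + 1/z)/2) · dz/(iz) = (2/i) ∮_{|z|=1} dz/(20*z^2 + 44*z + 20).
The roots of 20*z^2 + 44*z + 20 are z = (-22 ± sqrt(22^2 - 20^2))/20, with sqrt(84) = 2*sqrt(21); their product is 1, so only z₊ = -11/10 + sqrt(21)/10 lies inside the unit circle (z₋ = -11/10 - sqrt(21)/10 lies outside).
z₊ is a simple zero of q(z) = 20*z^2 + 44*z + 20, so Res(1/q, z₊) = 1/q'(z₊) with q'(z) = 40*z + 44; and q'(z₊) = 20*(z₊ - z₋) = 4*sqrt(21).
Therefore J = (2/i) · 2πi · 1/(4*sqrt(21)) = 2*pi/(2*sqrt(21)) = sqrt(21)*pi/21

Final answer: sqrt(21)*pi/21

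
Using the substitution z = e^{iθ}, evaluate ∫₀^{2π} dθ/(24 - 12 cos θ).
Call the integral J. The integrand is 2π-periodic and we integrate over a full period, so shifting θ does not change the value (θ → θ + π flips the sign of the trig term). Hence
  J = ∫₀^{2π} dθ/(24 + 12 cos θ).
Put z = e^{iθ}: then cos θ = (z + 1/z)/2, dθ = dz/(iz), and z runs once counterclockwise around |z| = 1:
  J = ∮_{|z|=1} 1/(24 + 12*(z + 1/z)/2) · dz/(iz) = (2/i) ∮_{|z|=1} dz/(12*z^2 + 48*z + 12).
The roots of 12*z^2 + 48*z + 12 are z = (-24 ± sqrt(24^2 - 12^2))/12, with sqrt(432) = 12*sqrt(3); their product is 1, so only z₊ = -2 + sqrt(3) lies inside the unit circle (z₋ = -2 - sqrt(3) lies outside).
z₊ is a simple zero of q(z) = 12*z^2 + 48*z + 12, so Res(1/q, z₊) = 1/q'(z₊) with q'(z) = 24*z + 48; and q'(z₊) = 12*(z₊ - z₋) = 24*sqrt(3).
Therefore J = (2/i) · 2πi · 1/(24*sqrt(3)) = 2*pi/(12*sqrt(3)) = sqrt(3)*pi/18

Final answer: sqrt(3)*pi/18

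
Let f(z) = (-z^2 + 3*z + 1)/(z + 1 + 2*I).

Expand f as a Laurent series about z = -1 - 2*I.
Put w = z - (-1 - 2*I), i.e. z = w - 1 - 2*I. The denominator is w, so it suffices to rewrite the numerator in powers of w.

P(z) = -z^2 + 3*z + 1
P(w - 1 - 2*I) = 1 - 10*I + (5 + 4*I)*w - w^2

Dividing each term by w:
  f = (1 - 10*I)/w + 5 + 4*I - w

Substituting back w = z + 1 + 2*I:
  f(z) = (1 - 10*I)/(z + 1 + 2*I) + 5 + 4*I - (z + 1 + 2*I)

The series is finite because the numerator is a polynomial; the negative powers form the principal part, and the coefficient of 1/(z + 1 + 2*I) gives Res(f, -1 - 2*I) = 1 - 10*I.

Final answer: (1 - 10*I)/(z + 1 + 2*I) + 5 + 4*I - (z + 1 + 2*I)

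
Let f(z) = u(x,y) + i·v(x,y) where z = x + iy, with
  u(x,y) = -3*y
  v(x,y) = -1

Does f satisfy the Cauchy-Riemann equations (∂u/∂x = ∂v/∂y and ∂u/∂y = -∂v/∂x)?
∂u/∂x = 0
∂v/∂y = 0
∂u/∂y = -3
∂v/∂x = 0
∂u/∂y ≠ -∂v/∂x; the Cauchy-Riemann equations are not satisfied, so f is not analytic.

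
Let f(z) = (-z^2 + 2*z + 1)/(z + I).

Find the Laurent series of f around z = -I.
Put w = z - (-I), i.e. z = w - I. The denominator is w, so it suffices to rewrite the numerator in powers of w.

P(z) = -z^2 + 2*z + 1
P(w - I) = 2 - 2*I + (2 + 2*I)*w - w^2

Dividing each term by w:
  f = (2 - 2*I)/w + 2 + 2*I - w

Substituting back w = z + I:
  f(z) = (2 - 2*I)/(z + I) + 2 + 2*I - (z + I)

The series is finite because the numerator is a polynomial; the negative powers form the principal part, and the coefficient of 1/(z + I) gives Res(f, -I) = 2 - 2*I.

Final answer: (2 - 2*I)/(z + I) + 2 + 2*I - (z + I)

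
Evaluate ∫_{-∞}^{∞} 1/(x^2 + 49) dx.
Let f(z) = 1/(z^2 + 49). The denominator has no real zeros and deg Q - deg P = 2 ≥ 2, so the integral of f over the upper semicircle |z| = R tends to 0 as R → ∞. Closing the contour in the upper half-plane,
  ∫_{-∞}^{∞} f(x) dx = 2πi · Σ Res(f, z_k)  over the poles with Im z_k > 0.

Zeros of the denominator: z^2 + 49 = 0 gives z = ±7*I.
Upper half-plane: z = 7*I (simple).

Each pole is a simple zero of Q(z) = z^2 + 49, so Res(f, z₀) = P(z₀)/Q'(z₀) with P(z) = 1, Q'(z) = 2*z:
  Res(f, 7*I) = (1)/(14*I) = -I/14

∫_{-∞}^{∞} f(x) dx = 2πi · (-I/14) = pi/7

Final answer: pi/7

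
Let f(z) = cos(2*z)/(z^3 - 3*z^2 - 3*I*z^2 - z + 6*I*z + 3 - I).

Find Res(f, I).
Write f(z) = P(z)/Q(z) with P(z) = cos(2*z) and Q(z) = z^3 - 3*z^2 - 3*I*z^2 - z + 6*I*z + 3 - I.
The denominator factors as Q(z) = (z - 2 - I)*(z - 1 - I)*(z - I), so z = I is a simple zero of Q and P is analytic there; z = I is therefore a simple pole and
  Res(f, z₀) = P(z₀)/Q'(z₀).

Q'(z) = 3*z^2 - 6*z - 6*I*z - 1 + 6*I, so Q'(I) = 2.
P(I) = cosh(2).

Res(f, I) = (cosh(2))/(2) = cosh(2)/2

Final answer: cosh(2)/2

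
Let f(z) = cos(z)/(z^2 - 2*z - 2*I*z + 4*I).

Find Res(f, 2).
Write f(z) = P(z)/Q(z) with P(z) = cos(z) and Q(z) = z^2 - 2*z - 2*I*z + 4*I.
The denominator factors as Q(z) = (z - 2*I)*(z - 2), so z = 2 is a simple zero of Q and P is analytic there; z = 2 is therefore a simple pole and
  Res(f, z₀) = P(z₀)/Q'(z₀).

Q'(z) = 2*z - 2 - 2*I, so Q'(2) = 2 - 2*I.
P(2) = cos(2).

Res(f, 2) = (cos(2))/(2 - 2*I) = (1/4 + I/4)*cos(2)

Final answer: (1/4 + I/4)*cos(2)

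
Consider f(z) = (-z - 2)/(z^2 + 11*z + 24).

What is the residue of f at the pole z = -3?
1/5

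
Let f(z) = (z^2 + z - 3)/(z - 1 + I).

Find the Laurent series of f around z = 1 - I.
Put w = z - (1 - I), i.e. z = w + 1 - I. The denominator is w, so it suffices to rewrite the numerator in powers of w.

P(z) = z^2 + z - 3
P(w + 1 - I) = -2 - 3*I + (3 - 2*I)*w + w^2

Dividing each term by w:
  f = (-2 - 3*I)/w + 3 - 2*I + w

Substituting back w = z - 1 + I:
  f(z) = (-2 - 3*I)/(z - 1 + I) + 3 - 2*I + (z - 1 + I)

The series is finite because the numerator is a polynomial; the negative powers form the principal part, and the coefficient of 1/(z - 1 + I) gives Res(f, 1 - I) = -2 - 3*I.

Final answer: (-2 - 3*I)/(z - 1 + I) + 3 - 2*I + (z - 1 + I)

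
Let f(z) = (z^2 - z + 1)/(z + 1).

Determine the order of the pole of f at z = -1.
1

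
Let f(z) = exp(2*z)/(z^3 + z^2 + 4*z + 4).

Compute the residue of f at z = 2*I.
Write f(z) = P(z)/Q(z) with P(z) = exp(2*z) and Q(z) = z^3 + z^2 + 4*z + 4.
The denominator factors as Q(z) = (z + 1)*(z - 2*I)*(z + 2*I), so z = 2*I is a simple zero of Q and P is analytic there; z = 2*I is therefore a simple pole and
  Res(f, z₀) = P(z₀)/Q'(z₀).

Q'(z) = 3*z^2 + 2*z + 4, so Q'(2*I) = -8 + 4*I.
P(2*I) = exp(4*I).

Res(f, 2*I) = (exp(4*I))/(-8 + 4*I) = (-1/10 - I/20)*exp(4*I)

Final answer: (-1/10 - I/20)*exp(4*I)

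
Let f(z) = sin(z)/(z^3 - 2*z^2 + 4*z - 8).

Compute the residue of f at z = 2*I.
Write f(z) = P(z)/Q(z) with P(z) = sin(z) and Q(z) = z^3 - 2*z^2 + 4*z - 8.
The denominator factors as Q(z) = (z - 2*I)*(z + 2*I)*(z - 2), so z = 2*I is a simple zero of Q and P is analytic there; z = 2*I is therefore a simple pole and
  Res(f, z₀) = P(z₀)/Q'(z₀).

Q'(z) = 3*z^2 - 4*z + 4, so Q'(2*I) = -8 - 8*I.
P(2*I) = I*sinh(2).

Res(f, 2*I) = (I*sinh(2))/(-8 - 8*I) = (-1/16 - I/16)*sinh(2)

Final answer: (-1/16 - I/16)*sinh(2)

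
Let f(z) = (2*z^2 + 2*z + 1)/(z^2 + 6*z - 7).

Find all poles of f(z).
The singularities of f are the zeros of the denominator. Factoring,
  z^2 + 6*z - 7 = (z - 1)*(z + 7)
so the candidates are z = 1, z = -7.

Check the numerator P(z) = 2*z^2 + 2*z + 1 at each one:
  P(1) = 5 ≠ 0, so z = 1 is a (simple) pole.
  P(-7) = 85 ≠ 0, so z = -7 is a (simple) pole.

Poles of f: {-7, 1}

Final answer: {-7, 1}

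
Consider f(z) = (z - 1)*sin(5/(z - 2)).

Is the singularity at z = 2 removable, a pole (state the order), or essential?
Let u = z - 2. Then
  sin(5/u) = Σ_{k≥0} (-1)^k (5)^(2k+1)/((2k+1)!·u^(2k+1)) = 5/u - 125/(6*u^3) + 625/(24*u^5) + ...
which has infinitely many negative powers of u, so sin(5/(z - 2)) has an essential singularity at z = 2.
The extra factor z - 1 is a nonzero polynomial; if the product had at most a pole at z = 2, dividing by that polynomial would leave sin(5/(z - 2)) with at most a pole too — contradiction. (Equivalently, the product's Laurent series still has infinitely many negative powers.)
So the singularity is essential.

Final answer: essential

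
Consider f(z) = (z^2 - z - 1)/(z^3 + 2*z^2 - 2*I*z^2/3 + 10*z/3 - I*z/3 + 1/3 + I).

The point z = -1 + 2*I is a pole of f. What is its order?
1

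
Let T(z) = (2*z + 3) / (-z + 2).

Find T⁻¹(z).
Set w = T(z) = (2*z + 3) / (-z + 2) and solve for z:
  w*(-z + 2) = 2*z + 3
  2*w + z*(-w - 2) - 3 = 0
  z*(-w - 2) = 3 - 2*w
  z = (2*w - 3)/(w + 2)
Renaming the variable, T⁻¹(z) = (2*z - 3)/(z + 2).
(Check: ad - bc = 7 ≠ 0, so T is invertible.)

Final answer: (2*z - 3)/(z + 2)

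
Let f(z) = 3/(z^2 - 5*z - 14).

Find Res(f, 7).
1/3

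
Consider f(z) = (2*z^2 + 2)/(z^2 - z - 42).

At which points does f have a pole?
{-6, 7}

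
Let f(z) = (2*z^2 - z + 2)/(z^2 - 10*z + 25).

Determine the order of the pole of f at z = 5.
Factor the denominator:
  z^2 - 10*z + 25 = (z - 5)^2

The numerator P(z) = 2*z^2 - z + 2 has P(5) = 47 ≠ 0, so no factor of (z - 5) cancels.
Near z = 5 we can therefore write f(z) = g(z)/(z - 5)^2 with g analytic at 5 and g(5) ≠ 0 (g is just the numerator).

Hence z = 5 is a pole of order 2.

Final answer: 2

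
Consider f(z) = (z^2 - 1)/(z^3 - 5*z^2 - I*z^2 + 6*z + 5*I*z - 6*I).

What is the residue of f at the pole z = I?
Write f(z) = P(z)/Q(z) with P(z) = z^2 - 1 and Q(z) = z^3 - 5*z^2 - I*z^2 + 6*z + 5*I*z - 6*I.
The denominator factors as Q(z) = (z - 2)*(z - 3)*(z - I), so z = I is a simple zero of Q and P is analytic there; z = I is therefore a simple pole and
  Res(f, z₀) = P(z₀)/Q'(z₀).

Q'(z) = 3*z^2 - 10*z - 2*I*z + 6 + 5*I, so Q'(I) = 5 - 5*I.
P(I) = -2.

Res(f, I) = (-2)/(5 - 5*I) = -1/5 - I/5

Final answer: -1/5 - I/5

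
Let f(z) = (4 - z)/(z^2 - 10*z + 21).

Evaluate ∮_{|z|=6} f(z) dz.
-I*pi/2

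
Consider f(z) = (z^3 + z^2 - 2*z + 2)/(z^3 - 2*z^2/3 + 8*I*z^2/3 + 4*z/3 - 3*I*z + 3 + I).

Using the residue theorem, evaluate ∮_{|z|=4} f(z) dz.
pi*(16/3 + 10*I/3)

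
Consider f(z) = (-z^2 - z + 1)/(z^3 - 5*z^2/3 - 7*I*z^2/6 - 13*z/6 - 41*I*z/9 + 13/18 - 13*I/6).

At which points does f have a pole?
{-1 - I/3, -1/3 - I/2, 3 + 2*I}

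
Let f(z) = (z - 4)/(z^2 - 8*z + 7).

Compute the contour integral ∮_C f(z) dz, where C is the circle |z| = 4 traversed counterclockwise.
I*pi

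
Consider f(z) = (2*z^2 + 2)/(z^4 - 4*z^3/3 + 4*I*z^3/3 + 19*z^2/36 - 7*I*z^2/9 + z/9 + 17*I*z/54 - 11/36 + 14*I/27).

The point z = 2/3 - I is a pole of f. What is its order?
Factor the denominator:
  z^4 - 4*z^3/3 + 4*I*z^3/3 + 19*z^2/36 - 7*I*z^2/9 + z/9 + 17*I*z/54 - 11/36 + 14*I/27 = (z - 2/3 + I)^2*(z + 1/2)*(z - 1/2 - 2*I/3)

The numerator P(z) = 2*z^2 + 2 has P(2/3 - I) = 8/9 - 8*I/3 ≠ 0, so no factor of (z - 2/3 + I) cancels.
Near z = 2/3 - I we can therefore write f(z) = g(z)/(z - 2/3 + I)^2 with g analytic at 2/3 - I and g(2/3 - I) ≠ 0 (g is the numerator divided by the remaining denominator factors).

Hence z = 2/3 - I is a pole of order 2.

Final answer: 2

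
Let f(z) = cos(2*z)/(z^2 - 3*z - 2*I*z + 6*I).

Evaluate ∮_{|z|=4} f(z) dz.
By the residue theorem, ∮_C f(z) dz = 2πi · (sum of the residues of f at the poles inside |z| = 4).

The denominator factors as (z - 3)*(z - 2*I), so the singularities of f are simple poles at z = 3, z = 2*I.
  |3|² = 9 < 16 = 4², so this pole is inside the contour.
  |2*I|² = 4 < 16 = 4², so this pole is inside the contour.

With P(z) = cos(2*z) and Q(z) = z^2 - 3*z - 2*I*z + 6*I, each pole is simple, so Res(f, z₀) = P(z₀)/Q'(z₀) with Q'(z) = 2*z - 3 - 2*I.
  Res(f, 3) = P(3)/Q'(3) = (cos(6))/(3 - 2*I) = (3/13 + 2*I/13)*cos(6)
  Res(f, 2*I) = P(2*I)/Q'(2*I) = (cosh(4))/(-3 + 2*I) = (-3/13 - 2*I/13)*cosh(4)

Sum of residues inside C: (-3/13 - 2*I/13)*cosh(4) + (3/13 + 2*I/13)*cos(6)
∮_C f(z) dz = 2πi · ((-3/13 - 2*I/13)*cosh(4) + (3/13 + 2*I/13)*cos(6)) = pi*(4/13 - 6*I/13)*cosh(4) + pi*(-4/13 + 6*I/13)*cos(6)

Final answer: pi*(4/13 - 6*I/13)*cosh(4) + pi*(-4/13 + 6*I/13)*cos(6)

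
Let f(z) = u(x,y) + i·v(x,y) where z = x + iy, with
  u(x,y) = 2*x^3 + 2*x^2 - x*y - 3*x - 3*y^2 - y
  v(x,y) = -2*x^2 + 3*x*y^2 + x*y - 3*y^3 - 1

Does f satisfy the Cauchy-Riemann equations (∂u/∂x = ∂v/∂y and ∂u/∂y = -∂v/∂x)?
∂u/∂x = 6*x^2 + 4*x - y - 3
∂v/∂y = 6*x*y + x - 9*y^2
∂u/∂y = -x - 6*y - 1
∂v/∂x = -4*x + 3*y^2 + y
∂u/∂x ≠ ∂v/∂y and ∂u/∂y ≠ -∂v/∂x; the Cauchy-Riemann equations are not satisfied, so f is not analytic.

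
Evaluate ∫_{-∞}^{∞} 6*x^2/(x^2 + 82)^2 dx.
Let f(z) = 6*z^2/(z^2 + 82)^2. The denominator has no real zeros and deg Q - deg P = 2 ≥ 2, so the integral of f over the upper semicircle |z| = R tends to 0 as R → ∞. Closing the contour in the upper half-plane,
  ∫_{-∞}^{∞} f(x) dx = 2πi · Σ Res(f, z_k)  over the poles with Im z_k > 0.

Zeros of the denominator: z^2 + 82 = 0 gives z = ±sqrt(82)*I.
Upper half-plane: z = sqrt(82)*I (a pole of order 2).

Write f(z) = g(z)/(z - sqrt(82)*I)^2 with g(z) = 6*z^2/(z + sqrt(82)*I)^2. For a double pole, Res(f, z₀) = g'(z₀):
  g'(z) = 12*sqrt(82)*I*z/(z + sqrt(82)*I)^3
  Res(f, sqrt(82)*I) = g'(sqrt(82)*I) = -3*sqrt(82)*I/164

∫_{-∞}^{∞} f(x) dx = 2πi · (-3*sqrt(82)*I/164) = 3*sqrt(82)*pi/82

Final answer: 3*sqrt(82)*pi/82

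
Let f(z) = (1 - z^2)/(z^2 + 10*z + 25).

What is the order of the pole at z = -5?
Factor the denominator:
  z^2 + 10*z + 25 = (z + 5)^2

The numerator P(z) = 1 - z^2 has P(-5) = -24 ≠ 0, so no factor of (z + 5) cancels.
Near z = -5 we can therefore write f(z) = g(z)/(z + 5)^2 with g analytic at -5 and g(-5) ≠ 0 (g is just the numerator).

Hence z = -5 is a pole of order 2.

Final answer: 2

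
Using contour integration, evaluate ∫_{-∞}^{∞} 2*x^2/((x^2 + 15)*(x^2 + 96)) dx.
Let f(z) = 2*z^2/((z^2 + 15)*(z^2 + 96)). The denominator has no real zeros and deg Q - deg P = 2 ≥ 2, so the integral of f over the upper semicircle |z| = R tends to 0 as R → ∞. Closing the contour in the upper half-plane,
  ∫_{-∞}^{∞} f(x) dx = 2πi · Σ Res(f, z_k)  over the poles with Im z_k > 0.

Zeros of the denominator: z^2 + 15 = 0 gives z = ±sqrt(15)*I; z^2 + 96 = 0 gives z = ±4*sqrt(6)*I.
Upper half-plane: z = sqrt(15)*I, z = 4*sqrt(6)*I (simple).

Each pole is a simple zero of Q(z) = z^4 + 111*z^2 + 1440, so Res(f, z₀) = P(z₀)/Q'(z₀) with P(z) = 2*z^2, Q'(z) = 4*z^3 + 222*z:
  Res(f, sqrt(15)*I) = (-30)/(162*sqrt(15)*I) = sqrt(15)*I/81
  Res(f, 4*sqrt(6)*I) = (-192)/(-648*sqrt(6)*I) = -4*sqrt(6)*I/81

Sum of residues: I*(-4*sqrt(6) + sqrt(15))/81
∫_{-∞}^{∞} f(x) dx = 2πi · (I*(-4*sqrt(6) + sqrt(15))/81) = 2*pi*(-sqrt(15) + 4*sqrt(6))/81

Final answer: 2*pi*(-sqrt(15) + 4*sqrt(6))/81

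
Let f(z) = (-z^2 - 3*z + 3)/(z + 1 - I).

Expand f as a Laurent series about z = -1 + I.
(6 - I)/(z + 1 - I) - 1 - 2*I - (z + 1 - I)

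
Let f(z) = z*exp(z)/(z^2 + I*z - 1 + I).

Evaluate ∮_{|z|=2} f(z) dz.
By the residue theorem, ∮_C f(z) dz = 2πi · (sum of the residues of f at the poles inside |z| = 2).

The denominator factors as (z - 1 + I)*(z + 1), so the singularities of f are simple poles at z = 1 - I, z = -1.
  |1 - I|² = 2 < 4 = 2², so this pole is inside the contour.
  |-1|² = 1 < 4 = 2², so this pole is inside the contour.

With P(z) = z*exp(z) and Q(z) = z^2 + I*z - 1 + I, each pole is simple, so Res(f, z₀) = P(z₀)/Q'(z₀) with Q'(z) = 2*z + I.
  Res(f, 1 - I) = P(1 - I)/Q'(1 - I) = ((1 - I)*exp(1 - I))/(2 - I) = (3/5 - I/5)*exp(1 - I)
  Res(f, -1) = P(-1)/Q'(-1) = (-exp(-1))/(-2 + I) = (2/5 + I/5)*exp(-1)

Sum of residues inside C: (3/5 - I/5)*exp(1 - I) + (2/5 + I/5)*exp(-1)
∮_C f(z) dz = 2πi · ((3/5 - I/5)*exp(1 - I) + (2/5 + I/5)*exp(-1)) = pi*(-2/5 + 4*I/5)*exp(-1) + pi*(2/5 + 6*I/5)*exp(1 - I)

Final answer: pi*(-2/5 + 4*I/5)*exp(-1) + pi*(2/5 + 6*I/5)*exp(1 - I)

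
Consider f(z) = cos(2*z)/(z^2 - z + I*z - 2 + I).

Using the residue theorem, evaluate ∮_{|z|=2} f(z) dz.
By the residue theorem, ∮_C f(z) dz = 2πi · (sum of the residues of f at the poles inside |z| = 2).

The denominator factors as (z + 1)*(z - 2 + I), so the singularities of f are simple poles at z = -1, z = 2 - I.
  |-1|² = 1 < 4 = 2², so this pole is inside the contour.
  |2 - I|² = 5 > 4 = 2², so this pole is outside the contour.

With P(z) = cos(2*z) and Q(z) = z^2 - z + I*z - 2 + I, each pole is simple, so Res(f, z₀) = P(z₀)/Q'(z₀) with Q'(z) = 2*z - 1 + I.
  Res(f, -1) = P(-1)/Q'(-1) = (cos(2))/(-3 + I) = (-3/10 - I/10)*cos(2)

∮_C f(z) dz = 2πi · ((-3/10 - I/10)*cos(2)) = pi*(1/5 - 3*I/5)*cos(2)

Final answer: pi*(1/5 - 3*I/5)*cos(2)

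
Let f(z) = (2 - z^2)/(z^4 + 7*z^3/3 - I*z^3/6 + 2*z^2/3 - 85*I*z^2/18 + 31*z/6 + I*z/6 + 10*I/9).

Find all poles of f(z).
{-3 - I, -I/2, -I/3, 2/3 + 2*I}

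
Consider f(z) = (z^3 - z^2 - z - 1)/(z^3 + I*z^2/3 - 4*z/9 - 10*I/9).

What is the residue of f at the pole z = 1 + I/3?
-92/225 + 79*I/150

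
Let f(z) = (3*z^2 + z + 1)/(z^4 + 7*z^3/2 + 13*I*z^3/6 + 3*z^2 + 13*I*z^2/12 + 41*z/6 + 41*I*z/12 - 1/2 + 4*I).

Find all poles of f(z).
{-3 - 2*I, -1/2 - I, -2*I/3, 3*I/2}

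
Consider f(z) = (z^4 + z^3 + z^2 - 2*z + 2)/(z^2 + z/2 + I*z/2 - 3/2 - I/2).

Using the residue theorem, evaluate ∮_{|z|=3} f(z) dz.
pi*(7/2 - 7*I/2)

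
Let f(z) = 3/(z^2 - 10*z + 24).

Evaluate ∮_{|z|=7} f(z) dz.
By the residue theorem, ∮_C f(z) dz = 2πi · (sum of the residues of f at the poles inside |z| = 7).

The denominator factors as (z - 4)*(z - 6), so the singularities of f are simple poles at z = 4, z = 6.
  |4|² = 16 < 49 = 7², so this pole is inside the contour.
  |6|² = 36 < 49 = 7², so this pole is inside the contour.

With P(z) = 3 and Q(z) = z^2 - 10*z + 24, each pole is simple, so Res(f, z₀) = P(z₀)/Q'(z₀) with Q'(z) = 2*z - 10.
  Res(f, 4) = P(4)/Q'(4) = (3)/(-2) = -3/2
  Res(f, 6) = P(6)/Q'(6) = (3)/(2) = 3/2

Sum of residues inside C: 0
∮_C f(z) dz = 2πi · (0) = 0

Final answer: 0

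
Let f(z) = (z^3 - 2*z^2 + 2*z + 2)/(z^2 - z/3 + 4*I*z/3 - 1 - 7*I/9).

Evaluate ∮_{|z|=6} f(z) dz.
By the residue theorem, ∮_C f(z) dz = 2πi · (sum of the residues of f at the poles inside |z| = 6).

The denominator factors as (z - 1 + I/3)*(z + 2/3 + I), so the singularities of f are simple poles at z = 1 - I/3, z = -2/3 - I.
  |1 - I/3|² = 10/9 < 36 = 6², so this pole is inside the contour.
  |-2/3 - I|² = 13/9 < 36 = 6², so this pole is inside the contour.

With P(z) = z^3 - 2*z^2 + 2*z + 2 and Q(z) = z^2 - z/3 + 4*I*z/3 - 1 - 7*I/9, each pole is simple, so Res(f, z₀) = P(z₀)/Q'(z₀) with Q'(z) = 2*z - 1/3 + 4*I/3.
  Res(f, 1 - I/3) = P(1 - I/3)/Q'(1 - I/3) = (26/9 - 8*I/27)/(5/3 + 2*I/3) = 374/261 - 196*I/261
  Res(f, -2/3 - I) = P(-2/3 - I)/Q'(-2/3 - I) = (94/27 - 5*I)/(-5/3 - 2*I/3) = -200/261 + 863*I/261

Sum of residues inside C: 2/3 + 23*I/9
∮_C f(z) dz = 2πi · (2/3 + 23*I/9) = pi*(-46/9 + 4*I/3)

Final answer: pi*(-46/9 + 4*I/3)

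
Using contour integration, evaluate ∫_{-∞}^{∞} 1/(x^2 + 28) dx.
Let f(z) = 1/(z^2 + 28). The denominator has no real zeros and deg Q - deg P = 2 ≥ 2, so the integral of f over the upper semicircle |z| = R tends to 0 as R → ∞. Closing the contour in the upper half-plane,
  ∫_{-∞}^{∞} f(x) dx = 2πi · Σ Res(f, z_k)  over the poles with Im z_k > 0.

Zeros of the denominator: z^2 + 28 = 0 gives z = ±2*sqrt(7)*I.
Upper half-plane: z = 2*sqrt(7)*I (simple).

Each pole is a simple zero of Q(z) = z^2 + 28, so Res(f, z₀) = P(z₀)/Q'(z₀) with P(z) = 1, Q'(z) = 2*z:
  Res(f, 2*sqrt(7)*I) = (1)/(4*sqrt(7)*I) = -sqrt(7)*I/28

∫_{-∞}^{∞} f(x) dx = 2πi · (-sqrt(7)*I/28) = sqrt(7)*pi/14

Final answer: sqrt(7)*pi/14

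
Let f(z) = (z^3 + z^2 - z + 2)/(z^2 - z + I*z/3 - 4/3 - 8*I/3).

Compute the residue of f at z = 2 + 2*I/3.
Write f(z) = P(z)/Q(z) with P(z) = z^3 + z^2 - z + 2 and Q(z) = z^2 - z + I*z/3 - 4/3 - 8*I/3.
The denominator factors as Q(z) = (z + 1 + I)*(z - 2 - 2*I/3), so z = 2 + 2*I/3 is a simple zero of Q and P is analytic there; z = 2 + 2*I/3 is therefore a simple pole and
  Res(f, z₀) = P(z₀)/Q'(z₀).

Q'(z) = 2*z - 1 + I/3, so Q'(2 + 2*I/3) = 3 + 5*I/3.
P(2 + 2*I/3) = 80/9 + 262*I/27.

Res(f, 2 + 2*I/3) = (80/9 + 262*I/27)/(3 + 5*I/3) = 1735/477 + 193*I/159

Final answer: 1735/477 + 193*I/159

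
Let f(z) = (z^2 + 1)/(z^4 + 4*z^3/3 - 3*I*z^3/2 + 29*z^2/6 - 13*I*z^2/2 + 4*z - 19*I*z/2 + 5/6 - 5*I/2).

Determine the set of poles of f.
The singularities of f are the zeros of the denominator. Factoring,
  z^4 + 4*z^3/3 - 3*I*z^3/2 + 29*z^2/6 - 13*I*z^2/2 + 4*z - 19*I*z/2 + 5/6 - 5*I/2 = (z - 1 - 3*I)*(z + 1/3)*(z + 1 - I/2)*(z + 1 + 2*I)
so the candidates are z = 1 + 3*I, z = -1/3, z = -1 + I/2, z = -1 - 2*I.

Check the numerator P(z) = z^2 + 1 at each one:
  P(1 + 3*I) = -7 + 6*I ≠ 0, so z = 1 + 3*I is a (simple) pole.
  P(-1/3) = 10/9 ≠ 0, so z = -1/3 is a (simple) pole.
  P(-1 + I/2) = 7/4 - I ≠ 0, so z = -1 + I/2 is a (simple) pole.
  P(-1 - 2*I) = -2 + 4*I ≠ 0, so z = -1 - 2*I is a (simple) pole.

Poles of f: {-1 - 2*I, -1 + I/2, -1/3, 1 + 3*I}

Final answer: {-1 - 2*I, -1 + I/2, -1/3, 1 + 3*I}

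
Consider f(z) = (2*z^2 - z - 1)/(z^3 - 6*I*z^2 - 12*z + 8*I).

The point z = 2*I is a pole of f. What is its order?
Factor the denominator:
  z^3 - 6*I*z^2 - 12*z + 8*I = (z - 2*I)^3

The numerator P(z) = 2*z^2 - z - 1 has P(2*I) = -9 - 2*I ≠ 0, so no factor of (z - 2*I) cancels.
Near z = 2*I we can therefore write f(z) = g(z)/(z - 2*I)^3 with g analytic at 2*I and g(2*I) ≠ 0 (g is just the numerator).

Hence z = 2*I is a pole of order 3.

Final answer: 3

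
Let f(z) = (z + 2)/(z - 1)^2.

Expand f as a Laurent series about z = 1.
Put w = z - (1), i.e. z = w + 1. The denominator is w^2, so it suffices to rewrite the numerator in powers of w.

P(z) = z + 2
P(w + 1) = 3 + w

Dividing each term by w^2:
  f = 3/w^2 + 1/w

Substituting back w = z - 1:
  f(z) = 3/(z - 1)^2 + 1/(z - 1)

The series is finite because the numerator is a polynomial; the negative powers form the principal part, and the coefficient of 1/(z - 1) gives Res(f, 1) = 1.

Final answer: 3/(z - 1)^2 + 1/(z - 1)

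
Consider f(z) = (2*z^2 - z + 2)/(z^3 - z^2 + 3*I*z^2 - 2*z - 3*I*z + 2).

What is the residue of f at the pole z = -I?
-1/2 + I/2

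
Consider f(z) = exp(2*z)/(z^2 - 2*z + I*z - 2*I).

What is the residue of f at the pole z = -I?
Write f(z) = P(z)/Q(z) with P(z) = exp(2*z) and Q(z) = z^2 - 2*z + I*z - 2*I.
The denominator factors as Q(z) = (z - 2)*(z + I), so z = -I is a simple zero of Q and P is analytic there; z = -I is therefore a simple pole and
  Res(f, z₀) = P(z₀)/Q'(z₀).

Q'(z) = 2*z - 2 + I, so Q'(-I) = -2 - I.
P(-I) = exp(-2*I).

Res(f, -I) = (exp(-2*I))/(-2 - I) = (-2/5 + I/5)*exp(-2*I)

Final answer: (-2/5 + I/5)*exp(-2*I)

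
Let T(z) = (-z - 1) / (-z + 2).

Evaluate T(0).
Substitute z = 0:
  numerator:   -(0) - 1 = -1
  denominator: -(0) + 2 = 2
T(0) = (-1)/(2) = -1/2

Final answer: -1/2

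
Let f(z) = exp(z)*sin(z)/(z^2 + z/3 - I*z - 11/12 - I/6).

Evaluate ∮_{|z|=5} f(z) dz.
6*I*pi*exp(-1 + I/2)*sin(1 - I/2)/5 + 6*I*pi*exp(2/3 + I/2)*sin(2/3 + I/2)/5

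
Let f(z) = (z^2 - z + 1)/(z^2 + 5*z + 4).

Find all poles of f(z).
The singularities of f are the zeros of the denominator. Factoring,
  z^2 + 5*z + 4 = (z + 4)*(z + 1)
so the candidates are z = -4, z = -1.

Check the numerator P(z) = z^2 - z + 1 at each one:
  P(-4) = 21 ≠ 0, so z = -4 is a (simple) pole.
  P(-1) = 3 ≠ 0, so z = -1 is a (simple) pole.

Poles of f: {-4, -1}

Final answer: {-4, -1}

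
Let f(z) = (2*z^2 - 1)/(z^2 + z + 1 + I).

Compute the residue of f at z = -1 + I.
Write f(z) = P(z)/Q(z) with P(z) = 2*z^2 - 1 and Q(z) = z^2 + z + 1 + I.
The denominator factors as Q(z) = (z + I)*(z + 1 - I), so z = -1 + I is a simple zero of Q and P is analytic there; z = -1 + I is therefore a simple pole and
  Res(f, z₀) = P(z₀)/Q'(z₀).

Q'(z) = 2*z + 1, so Q'(-1 + I) = -1 + 2*I.
P(-1 + I) = -1 - 4*I.

Res(f, -1 + I) = (-1 - 4*I)/(-1 + 2*I) = -7/5 + 6*I/5

Final answer: -7/5 + 6*I/5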